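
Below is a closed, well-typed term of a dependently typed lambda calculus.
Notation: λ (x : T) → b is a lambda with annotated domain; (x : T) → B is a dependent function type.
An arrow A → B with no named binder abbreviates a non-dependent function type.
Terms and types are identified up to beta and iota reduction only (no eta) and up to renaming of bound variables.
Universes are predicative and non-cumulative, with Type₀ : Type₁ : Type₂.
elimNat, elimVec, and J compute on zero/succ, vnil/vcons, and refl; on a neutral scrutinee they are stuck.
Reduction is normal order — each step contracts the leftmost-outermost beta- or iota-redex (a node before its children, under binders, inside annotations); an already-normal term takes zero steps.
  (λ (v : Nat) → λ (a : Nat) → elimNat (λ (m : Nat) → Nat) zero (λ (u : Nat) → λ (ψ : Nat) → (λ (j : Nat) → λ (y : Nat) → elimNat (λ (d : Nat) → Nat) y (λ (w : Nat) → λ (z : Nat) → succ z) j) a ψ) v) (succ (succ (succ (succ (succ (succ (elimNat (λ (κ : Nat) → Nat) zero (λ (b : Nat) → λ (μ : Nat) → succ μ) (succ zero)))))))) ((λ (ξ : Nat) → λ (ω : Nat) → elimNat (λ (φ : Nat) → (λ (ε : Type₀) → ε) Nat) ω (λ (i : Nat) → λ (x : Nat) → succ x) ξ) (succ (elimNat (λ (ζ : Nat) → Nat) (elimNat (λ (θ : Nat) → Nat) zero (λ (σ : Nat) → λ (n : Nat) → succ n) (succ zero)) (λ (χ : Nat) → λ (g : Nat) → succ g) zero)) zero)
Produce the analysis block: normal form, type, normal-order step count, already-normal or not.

normal form:
  succ (succ (succ (succ (succ (succ (succ (succ (succ (succ (succ (succ (succ (succ zero)))))))))))))
type:
  Nat
reduction steps (normal order): 196
already normal: no
first redex: a beta-redex


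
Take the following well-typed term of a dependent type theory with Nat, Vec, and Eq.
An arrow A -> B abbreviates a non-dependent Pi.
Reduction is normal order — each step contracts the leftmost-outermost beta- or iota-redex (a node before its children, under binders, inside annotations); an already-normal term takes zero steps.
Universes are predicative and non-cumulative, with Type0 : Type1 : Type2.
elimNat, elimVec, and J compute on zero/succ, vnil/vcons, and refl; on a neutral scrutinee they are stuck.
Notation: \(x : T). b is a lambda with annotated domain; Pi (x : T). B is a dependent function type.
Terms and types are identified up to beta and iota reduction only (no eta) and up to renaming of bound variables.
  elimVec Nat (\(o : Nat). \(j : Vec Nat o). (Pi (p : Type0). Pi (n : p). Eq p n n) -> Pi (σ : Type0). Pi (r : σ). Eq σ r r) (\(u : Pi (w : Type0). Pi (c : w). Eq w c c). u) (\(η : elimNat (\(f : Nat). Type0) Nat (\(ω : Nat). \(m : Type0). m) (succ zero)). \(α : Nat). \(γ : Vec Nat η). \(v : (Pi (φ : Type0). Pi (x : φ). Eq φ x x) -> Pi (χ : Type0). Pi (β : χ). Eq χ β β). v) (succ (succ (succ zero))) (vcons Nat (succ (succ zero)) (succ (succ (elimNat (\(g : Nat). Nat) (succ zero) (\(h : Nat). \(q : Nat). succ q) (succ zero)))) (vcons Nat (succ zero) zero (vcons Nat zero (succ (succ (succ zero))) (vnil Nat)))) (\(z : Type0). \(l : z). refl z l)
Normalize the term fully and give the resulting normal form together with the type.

resulting normal form:
  \(o : Type0). \(j : o). refl o j
the term's type:
  Pi (o : Type0). Pi (j : o). Eq o j j
observation: 17 normal-order steps normalize the term, beginning with an elimVec iota-redex.


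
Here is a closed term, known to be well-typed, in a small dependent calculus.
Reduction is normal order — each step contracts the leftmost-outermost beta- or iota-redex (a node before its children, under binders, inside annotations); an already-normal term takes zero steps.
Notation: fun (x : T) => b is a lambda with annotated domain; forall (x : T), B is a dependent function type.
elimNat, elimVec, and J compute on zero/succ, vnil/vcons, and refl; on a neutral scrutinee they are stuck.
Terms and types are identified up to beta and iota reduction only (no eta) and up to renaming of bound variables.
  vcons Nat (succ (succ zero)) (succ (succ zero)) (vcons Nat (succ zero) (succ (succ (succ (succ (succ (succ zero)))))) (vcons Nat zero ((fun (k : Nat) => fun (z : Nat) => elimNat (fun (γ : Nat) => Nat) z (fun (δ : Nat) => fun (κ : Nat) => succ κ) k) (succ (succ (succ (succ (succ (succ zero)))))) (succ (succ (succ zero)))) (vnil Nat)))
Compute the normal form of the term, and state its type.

resulting normal form:
  vcons Nat (succ (succ zero)) (succ (succ zero)) (vcons Nat (succ zero) (succ (succ (succ (succ (succ (succ zero)))))) (vcons Nat zero (succ (succ (succ (succ (succ (succ (succ (succ (succ zero))))))))) (vnil Nat)))
inferred type:
  Vec Nat (succ (succ (succ zero)))


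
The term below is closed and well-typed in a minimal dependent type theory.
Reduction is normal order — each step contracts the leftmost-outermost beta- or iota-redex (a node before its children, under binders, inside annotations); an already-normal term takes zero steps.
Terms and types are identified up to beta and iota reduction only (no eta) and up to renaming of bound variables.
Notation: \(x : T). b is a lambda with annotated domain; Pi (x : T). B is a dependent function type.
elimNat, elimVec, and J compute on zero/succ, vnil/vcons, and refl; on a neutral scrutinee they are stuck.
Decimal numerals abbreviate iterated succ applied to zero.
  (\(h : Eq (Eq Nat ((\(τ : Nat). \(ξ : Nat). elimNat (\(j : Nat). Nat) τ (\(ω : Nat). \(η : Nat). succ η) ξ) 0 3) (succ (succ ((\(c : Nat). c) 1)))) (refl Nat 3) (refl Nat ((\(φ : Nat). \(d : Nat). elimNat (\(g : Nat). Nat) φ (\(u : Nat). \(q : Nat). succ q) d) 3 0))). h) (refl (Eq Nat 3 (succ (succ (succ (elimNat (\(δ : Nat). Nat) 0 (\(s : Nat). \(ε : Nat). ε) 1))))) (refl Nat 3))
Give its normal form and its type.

reduced normal form:
  refl (Eq Nat 3 3) (refl Nat 3)
inferred type:
  Eq (Eq Nat 3 3) (refl Nat 3) (refl Nat 3)


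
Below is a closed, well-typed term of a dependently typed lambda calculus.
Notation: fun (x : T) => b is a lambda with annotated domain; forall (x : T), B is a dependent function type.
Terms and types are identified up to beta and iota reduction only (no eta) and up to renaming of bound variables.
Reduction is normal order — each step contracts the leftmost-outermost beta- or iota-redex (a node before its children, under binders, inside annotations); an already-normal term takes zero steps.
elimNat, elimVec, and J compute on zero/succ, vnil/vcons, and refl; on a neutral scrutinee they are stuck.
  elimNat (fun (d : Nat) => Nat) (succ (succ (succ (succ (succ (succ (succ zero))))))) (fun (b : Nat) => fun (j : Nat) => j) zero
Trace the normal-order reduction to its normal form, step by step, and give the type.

reduction (normal order):
  elimNat (fun (d : Nat) => Nat) (succ (succ (succ (succ (succ (succ (succ zero))))))) (fun (b : Nat) => fun (j : Nat) => j) zero
  ~> succ (succ (succ (succ (succ (succ (succ zero))))))
inferred type:
  Nat


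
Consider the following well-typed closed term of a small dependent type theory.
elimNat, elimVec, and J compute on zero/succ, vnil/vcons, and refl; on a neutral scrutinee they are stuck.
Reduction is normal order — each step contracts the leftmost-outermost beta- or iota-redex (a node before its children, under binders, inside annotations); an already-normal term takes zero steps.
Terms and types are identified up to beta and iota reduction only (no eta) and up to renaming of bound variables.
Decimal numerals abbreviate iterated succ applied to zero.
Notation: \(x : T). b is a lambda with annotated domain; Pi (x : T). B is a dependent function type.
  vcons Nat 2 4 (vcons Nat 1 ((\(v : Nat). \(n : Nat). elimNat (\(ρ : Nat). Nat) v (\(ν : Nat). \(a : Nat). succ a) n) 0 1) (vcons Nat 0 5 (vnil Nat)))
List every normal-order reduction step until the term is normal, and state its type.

reduction (normal order):
  vcons Nat 2 4 (vcons Nat 1 ((\(v : Nat). \(n : Nat). elimNat (\(ρ : Nat). Nat) v (\(ν : Nat). \(a : Nat). succ a) n) 0 1) (vcons Nat 0 5 (vnil Nat)))
  ~> vcons Nat 2 4 (vcons Nat 1 ((\(v : Nat). elimNat (\(n : Nat). Nat) 0 (\(ρ : Nat). \(ν : Nat). succ ν) v) 1) (vcons Nat 0 5 (vnil Nat)))
  ~> vcons Nat 2 4 (vcons Nat 1 (elimNat (\(v : Nat). Nat) 0 (\(n : Nat). \(ρ : Nat). succ ρ) 1) (vcons Nat 0 5 (vnil Nat)))
  ~> vcons Nat 2 4 (vcons Nat 1 ((\(v : Nat). \(n : Nat). succ n) 0 (elimNat (\(ρ : Nat). Nat) 0 (\(ν : Nat). \(a : Nat). succ a) 0)) (vcons Nat 0 5 (vnil Nat)))
  ~> vcons Nat 2 4 (vcons Nat 1 ((\(v : Nat). succ v) (elimNat (\(n : Nat). Nat) 0 (\(ρ : Nat). \(ν : Nat). succ ν) 0)) (vcons Nat 0 5 (vnil Nat)))
  ~> vcons Nat 2 4 (vcons Nat 1 (succ (elimNat (\(v : Nat). Nat) 0 (\(n : Nat). \(ρ : Nat). succ ρ) 0)) (vcons Nat 0 5 (vnil Nat)))
  ~> vcons Nat 2 4 (vcons Nat 1 1 (vcons Nat 0 5 (vnil Nat)))
inferred type:
  Vec Nat 3


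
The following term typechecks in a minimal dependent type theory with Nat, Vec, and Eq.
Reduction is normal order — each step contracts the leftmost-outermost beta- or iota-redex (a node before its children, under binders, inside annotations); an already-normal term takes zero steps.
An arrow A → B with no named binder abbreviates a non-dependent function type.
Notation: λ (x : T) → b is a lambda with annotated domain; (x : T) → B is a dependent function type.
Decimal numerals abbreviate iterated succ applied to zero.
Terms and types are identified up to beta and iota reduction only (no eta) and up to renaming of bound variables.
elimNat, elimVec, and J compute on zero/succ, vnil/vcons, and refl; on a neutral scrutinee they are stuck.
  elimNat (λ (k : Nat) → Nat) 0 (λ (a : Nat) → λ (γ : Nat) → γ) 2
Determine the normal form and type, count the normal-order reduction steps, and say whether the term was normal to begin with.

reduced normal form:
  0
type:
  Nat
steps to reach normal form (normal order): 7
term was already normal: no
first redex: an elimNat iota-redex


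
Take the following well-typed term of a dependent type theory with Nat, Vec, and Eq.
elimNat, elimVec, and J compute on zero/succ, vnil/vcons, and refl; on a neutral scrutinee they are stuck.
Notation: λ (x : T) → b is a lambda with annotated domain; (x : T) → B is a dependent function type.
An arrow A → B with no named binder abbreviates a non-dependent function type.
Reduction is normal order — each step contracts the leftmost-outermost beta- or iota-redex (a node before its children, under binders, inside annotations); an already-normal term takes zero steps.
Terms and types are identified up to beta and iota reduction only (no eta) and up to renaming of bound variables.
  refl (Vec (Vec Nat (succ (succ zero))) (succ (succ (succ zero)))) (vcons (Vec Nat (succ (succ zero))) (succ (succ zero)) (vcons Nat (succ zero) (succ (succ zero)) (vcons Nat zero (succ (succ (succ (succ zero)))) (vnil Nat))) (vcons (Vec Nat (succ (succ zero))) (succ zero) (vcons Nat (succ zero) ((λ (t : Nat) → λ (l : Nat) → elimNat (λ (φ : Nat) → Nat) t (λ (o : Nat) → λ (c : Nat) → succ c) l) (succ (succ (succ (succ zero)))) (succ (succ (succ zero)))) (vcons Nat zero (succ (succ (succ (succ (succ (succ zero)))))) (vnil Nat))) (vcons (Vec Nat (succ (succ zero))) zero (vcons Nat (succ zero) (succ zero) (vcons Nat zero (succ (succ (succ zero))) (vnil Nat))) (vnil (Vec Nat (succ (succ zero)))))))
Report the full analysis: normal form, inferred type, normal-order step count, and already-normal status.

reduced normal form:
  refl (Vec (Vec Nat (succ (succ zero))) (succ (succ (succ zero)))) (vcons (Vec Nat (succ (succ zero))) (succ (succ zero)) (vcons Nat (succ zero) (succ (succ zero)) (vcons Nat zero (succ (succ (succ (succ zero)))) (vnil Nat))) (vcons (Vec Nat (succ (succ zero))) (succ zero) (vcons Nat (succ zero) (succ (succ (succ (succ (succ (succ (succ zero))))))) (vcons Nat zero (succ (succ (succ (succ (succ (succ zero)))))) (vnil Nat))) (vcons (Vec Nat (succ (succ zero))) zero (vcons Nat (succ zero) (succ zero) (vcons Nat zero (succ (succ (succ zero))) (vnil Nat))) (vnil (Vec Nat (succ (succ zero)))))))
the term's type:
  Eq (Vec (Vec Nat (succ (succ zero))) (succ (succ (succ zero)))) (vcons (Vec Nat (succ (succ zero))) (succ (succ zero)) (vcons Nat (succ zero) (succ (succ zero)) (vcons Nat zero (succ (succ (succ (succ zero)))) (vnil Nat))) (vcons (Vec Nat (succ (succ zero))) (succ zero) (vcons Nat (succ zero) (succ (succ (succ (succ (succ (succ (succ zero))))))) (vcons Nat zero (succ (succ (succ (succ (succ (succ zero)))))) (vnil Nat))) (vcons (Vec Nat (succ (succ zero))) zero (vcons Nat (succ zero) (succ zero) (vcons Nat zero (succ (succ (succ zero))) (vnil Nat))) (vnil (Vec Nat (succ (succ zero))))))) (vcons (Vec Nat (succ (succ zero))) (succ (succ zero)) (vcons Nat (succ zero) (succ (succ zero)) (vcons Nat zero (succ (succ (succ (succ zero)))) (vnil Nat))) (vcons (Vec Nat (succ (succ zero))) (succ zero) (vcons Nat (succ zero) (succ (succ (succ (succ (succ (succ (succ zero))))))) (vcons Nat zero (succ (succ (succ (succ (succ (succ zero)))))) (vnil Nat))) (vcons (Vec Nat (succ (succ zero))) zero (vcons Nat (succ zero) (succ zero) (vcons Nat zero (succ (succ (succ zero))) (vnil Nat))) (vnil (Vec Nat (succ (succ zero)))))))
reduction steps (normal order): 12
term was already normal: no
first contracted redex: a beta-redex


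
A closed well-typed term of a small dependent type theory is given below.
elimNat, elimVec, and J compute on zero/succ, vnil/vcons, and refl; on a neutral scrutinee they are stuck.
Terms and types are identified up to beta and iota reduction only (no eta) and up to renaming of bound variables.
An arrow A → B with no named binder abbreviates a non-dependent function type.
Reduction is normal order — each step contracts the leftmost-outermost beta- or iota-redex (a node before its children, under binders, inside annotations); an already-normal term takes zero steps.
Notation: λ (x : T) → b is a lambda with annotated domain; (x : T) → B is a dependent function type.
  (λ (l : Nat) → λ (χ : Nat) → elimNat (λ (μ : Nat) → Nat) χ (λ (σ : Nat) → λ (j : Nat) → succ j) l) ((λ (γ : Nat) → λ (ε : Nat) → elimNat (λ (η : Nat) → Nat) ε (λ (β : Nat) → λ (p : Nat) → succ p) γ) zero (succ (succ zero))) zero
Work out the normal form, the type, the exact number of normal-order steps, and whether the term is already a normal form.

reduced normal form:
  succ (succ zero)
inferred type:
  Nat
normal-order step count: 12
term was already normal: no
first contracted redex: a beta-redex


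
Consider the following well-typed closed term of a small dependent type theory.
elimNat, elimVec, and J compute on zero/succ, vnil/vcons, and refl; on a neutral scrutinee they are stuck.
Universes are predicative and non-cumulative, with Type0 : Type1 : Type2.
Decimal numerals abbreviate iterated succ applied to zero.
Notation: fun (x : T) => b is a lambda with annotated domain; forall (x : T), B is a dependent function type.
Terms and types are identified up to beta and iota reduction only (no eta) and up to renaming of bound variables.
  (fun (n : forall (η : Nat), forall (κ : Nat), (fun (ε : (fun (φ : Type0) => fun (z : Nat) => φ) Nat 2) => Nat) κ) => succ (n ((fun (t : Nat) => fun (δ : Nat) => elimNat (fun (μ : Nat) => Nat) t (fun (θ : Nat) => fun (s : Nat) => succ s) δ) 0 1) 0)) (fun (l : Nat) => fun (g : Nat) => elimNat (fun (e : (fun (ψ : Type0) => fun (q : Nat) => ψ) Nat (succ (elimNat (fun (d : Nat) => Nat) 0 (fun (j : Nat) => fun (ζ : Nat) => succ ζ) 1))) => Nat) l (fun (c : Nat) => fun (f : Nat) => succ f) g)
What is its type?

the term's type:
  Nat


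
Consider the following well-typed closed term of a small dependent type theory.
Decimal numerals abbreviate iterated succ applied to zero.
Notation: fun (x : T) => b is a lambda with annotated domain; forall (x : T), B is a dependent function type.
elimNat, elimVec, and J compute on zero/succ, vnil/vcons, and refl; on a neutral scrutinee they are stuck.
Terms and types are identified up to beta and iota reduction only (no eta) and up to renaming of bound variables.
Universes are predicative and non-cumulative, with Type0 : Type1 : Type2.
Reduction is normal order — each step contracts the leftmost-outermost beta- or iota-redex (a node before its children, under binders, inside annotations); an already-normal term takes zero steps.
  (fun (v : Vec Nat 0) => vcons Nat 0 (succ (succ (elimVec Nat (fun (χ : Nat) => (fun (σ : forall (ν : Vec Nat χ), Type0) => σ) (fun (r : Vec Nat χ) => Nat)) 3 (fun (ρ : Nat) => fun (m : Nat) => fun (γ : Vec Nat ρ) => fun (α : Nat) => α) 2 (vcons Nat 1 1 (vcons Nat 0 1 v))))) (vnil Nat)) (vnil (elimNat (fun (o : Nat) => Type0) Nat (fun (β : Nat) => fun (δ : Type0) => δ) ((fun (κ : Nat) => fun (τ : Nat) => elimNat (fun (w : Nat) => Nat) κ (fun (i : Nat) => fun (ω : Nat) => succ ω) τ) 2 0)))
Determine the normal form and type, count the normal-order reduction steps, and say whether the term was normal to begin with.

reduced normal form:
  vcons Nat 0 5 (vnil Nat)
the term's type:
  Vec Nat 1
reduction steps (normal order): 12
started in normal form: no
first redex: a beta-redex


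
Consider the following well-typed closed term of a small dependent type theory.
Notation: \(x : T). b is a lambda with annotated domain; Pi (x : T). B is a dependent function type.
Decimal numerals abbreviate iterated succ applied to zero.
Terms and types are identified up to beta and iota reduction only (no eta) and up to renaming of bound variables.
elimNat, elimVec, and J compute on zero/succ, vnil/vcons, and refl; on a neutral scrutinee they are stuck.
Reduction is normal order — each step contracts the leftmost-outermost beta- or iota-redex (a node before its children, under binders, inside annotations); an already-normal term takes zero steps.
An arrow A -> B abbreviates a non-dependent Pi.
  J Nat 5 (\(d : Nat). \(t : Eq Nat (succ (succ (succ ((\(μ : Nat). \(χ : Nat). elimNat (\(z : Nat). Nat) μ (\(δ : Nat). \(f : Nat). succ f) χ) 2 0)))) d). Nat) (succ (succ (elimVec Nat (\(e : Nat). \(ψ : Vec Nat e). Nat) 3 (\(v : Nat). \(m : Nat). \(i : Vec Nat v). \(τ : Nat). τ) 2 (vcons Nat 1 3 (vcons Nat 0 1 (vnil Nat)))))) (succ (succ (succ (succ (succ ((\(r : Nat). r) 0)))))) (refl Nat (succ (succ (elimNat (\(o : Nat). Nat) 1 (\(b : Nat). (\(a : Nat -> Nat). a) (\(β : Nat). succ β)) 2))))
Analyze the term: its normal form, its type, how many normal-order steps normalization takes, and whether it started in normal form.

reduced normal form:
  5
the term's type:
  Nat
normal-order step count: 12
already normal: no
first redex: a J iota-redex


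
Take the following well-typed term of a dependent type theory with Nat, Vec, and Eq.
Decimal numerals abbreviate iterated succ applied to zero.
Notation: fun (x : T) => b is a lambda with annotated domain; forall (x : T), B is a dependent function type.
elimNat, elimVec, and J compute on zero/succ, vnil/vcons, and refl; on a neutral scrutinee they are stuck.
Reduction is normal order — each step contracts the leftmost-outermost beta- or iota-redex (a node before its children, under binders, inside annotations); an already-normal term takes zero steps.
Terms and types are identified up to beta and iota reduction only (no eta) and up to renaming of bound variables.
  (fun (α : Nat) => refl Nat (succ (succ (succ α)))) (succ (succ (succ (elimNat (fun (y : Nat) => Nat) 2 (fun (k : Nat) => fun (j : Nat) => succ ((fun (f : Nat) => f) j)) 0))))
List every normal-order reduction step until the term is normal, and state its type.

normal-order reduction:
  (fun (α : Nat) => refl Nat (succ (succ (succ α)))) (succ (succ (succ (elimNat (fun (y : Nat) => Nat) 2 (fun (k : Nat) => fun (j : Nat) => succ ((fun (f : Nat) => f) j)) 0))))
  ~> refl Nat (succ (succ (succ (succ (succ (succ (elimNat (fun (α : Nat) => Nat) 2 (fun (y : Nat) => fun (k : Nat) => succ ((fun (j : Nat) => j) k)) 0)))))))
  ~> refl Nat 8
type:
  Eq Nat 8 8


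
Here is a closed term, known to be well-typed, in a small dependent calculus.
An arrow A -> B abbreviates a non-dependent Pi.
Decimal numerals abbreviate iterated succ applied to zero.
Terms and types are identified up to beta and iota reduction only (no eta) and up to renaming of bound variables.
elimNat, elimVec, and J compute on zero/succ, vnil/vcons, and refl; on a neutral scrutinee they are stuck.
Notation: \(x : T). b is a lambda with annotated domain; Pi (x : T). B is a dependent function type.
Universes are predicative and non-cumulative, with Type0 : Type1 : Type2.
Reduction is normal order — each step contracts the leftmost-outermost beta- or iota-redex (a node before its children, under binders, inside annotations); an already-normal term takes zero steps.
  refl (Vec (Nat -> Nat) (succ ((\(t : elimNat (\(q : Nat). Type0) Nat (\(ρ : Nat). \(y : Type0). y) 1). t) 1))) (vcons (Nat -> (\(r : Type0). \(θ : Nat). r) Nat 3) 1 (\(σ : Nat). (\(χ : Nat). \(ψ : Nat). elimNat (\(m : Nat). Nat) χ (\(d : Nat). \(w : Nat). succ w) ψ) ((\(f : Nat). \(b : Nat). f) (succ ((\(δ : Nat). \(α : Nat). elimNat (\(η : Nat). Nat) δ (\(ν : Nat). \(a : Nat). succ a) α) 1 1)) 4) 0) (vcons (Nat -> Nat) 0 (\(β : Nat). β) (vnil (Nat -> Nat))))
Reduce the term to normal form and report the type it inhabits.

normal form:
  refl (Vec (Nat -> Nat) 2) (vcons (Nat -> Nat) 1 (\(t : Nat). 3) (vcons (Nat -> Nat) 0 (\(q : Nat). q) (vnil (Nat -> Nat))))
inferred type:
  Eq (Vec (Nat -> Nat) 2) (vcons (Nat -> Nat) 1 (\(t : Nat). 3) (vcons (Nat -> Nat) 0 (\(q : Nat). q) (vnil (Nat -> Nat)))) (vcons (Nat -> Nat) 1 (\(ρ : Nat). 3) (vcons (Nat -> Nat) 0 (\(y : Nat). y) (vnil (Nat -> Nat))))
observation: 14 normal-order steps normalize the term, beginning with a beta-redex.


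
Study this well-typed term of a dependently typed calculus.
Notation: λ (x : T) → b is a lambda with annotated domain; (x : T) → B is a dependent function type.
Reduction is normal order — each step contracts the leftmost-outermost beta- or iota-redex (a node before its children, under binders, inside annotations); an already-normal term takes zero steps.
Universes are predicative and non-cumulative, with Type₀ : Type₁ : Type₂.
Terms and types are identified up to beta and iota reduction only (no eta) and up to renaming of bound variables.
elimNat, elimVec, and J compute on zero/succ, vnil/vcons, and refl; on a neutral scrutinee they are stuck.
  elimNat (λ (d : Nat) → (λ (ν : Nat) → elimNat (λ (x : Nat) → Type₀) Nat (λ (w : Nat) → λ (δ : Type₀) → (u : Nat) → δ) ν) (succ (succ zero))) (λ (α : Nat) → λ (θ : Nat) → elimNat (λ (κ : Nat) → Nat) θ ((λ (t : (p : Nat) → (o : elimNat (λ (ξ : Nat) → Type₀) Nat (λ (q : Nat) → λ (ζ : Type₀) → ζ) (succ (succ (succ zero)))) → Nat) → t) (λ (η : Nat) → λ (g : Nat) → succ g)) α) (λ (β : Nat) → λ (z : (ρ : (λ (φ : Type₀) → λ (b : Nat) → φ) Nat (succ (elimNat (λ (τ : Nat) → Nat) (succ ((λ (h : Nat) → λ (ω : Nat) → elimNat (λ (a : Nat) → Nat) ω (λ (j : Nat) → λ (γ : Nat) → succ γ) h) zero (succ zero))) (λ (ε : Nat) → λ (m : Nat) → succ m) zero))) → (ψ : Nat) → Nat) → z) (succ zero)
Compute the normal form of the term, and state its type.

resulting normal form:
  λ (d : Nat) → λ (ν : Nat) → elimNat (λ (x : Nat) → Nat) ν (λ (w : Nat) → λ (δ : Nat) → succ δ) d
the term's type:
  (d : Nat) → (ν : Nat) → Nat
observation: normalization takes exactly 5 steps under the normal-order strategy.


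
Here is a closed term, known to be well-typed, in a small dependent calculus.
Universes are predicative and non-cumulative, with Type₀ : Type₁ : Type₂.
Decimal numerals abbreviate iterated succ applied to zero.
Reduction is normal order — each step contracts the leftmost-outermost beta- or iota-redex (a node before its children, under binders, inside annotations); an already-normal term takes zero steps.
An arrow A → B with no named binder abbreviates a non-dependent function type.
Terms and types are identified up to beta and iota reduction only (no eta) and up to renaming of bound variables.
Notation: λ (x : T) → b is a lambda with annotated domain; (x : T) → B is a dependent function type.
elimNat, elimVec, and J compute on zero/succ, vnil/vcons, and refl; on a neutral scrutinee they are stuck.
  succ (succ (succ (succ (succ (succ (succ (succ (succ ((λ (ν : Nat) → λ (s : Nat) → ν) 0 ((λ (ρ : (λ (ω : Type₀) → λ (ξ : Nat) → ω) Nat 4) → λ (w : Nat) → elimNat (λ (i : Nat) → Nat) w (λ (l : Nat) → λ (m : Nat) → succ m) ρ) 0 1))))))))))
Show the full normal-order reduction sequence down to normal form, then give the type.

normal-order reduction sequence:
  succ (succ (succ (succ (succ (succ (succ (succ (succ ((λ (ν : Nat) → λ (s : Nat) → ν) 0 ((λ (ρ : (λ (ω : Type₀) → λ (ξ : Nat) → ω) Nat 4) → λ (w : Nat) → elimNat (λ (i : Nat) → Nat) w (λ (l : Nat) → λ (m : Nat) → succ m) ρ) 0 1))))))))))
  ~> succ (succ (succ (succ (succ (succ (succ (succ (succ ((λ (ν : Nat) → 0) ((λ (s : (λ (ρ : Type₀) → λ (ω : Nat) → ρ) Nat 4) → λ (ξ : Nat) → elimNat (λ (w : Nat) → Nat) ξ (λ (i : Nat) → λ (l : Nat) → succ l) s) 0 1))))))))))
  ~> 9
type:
  Nat


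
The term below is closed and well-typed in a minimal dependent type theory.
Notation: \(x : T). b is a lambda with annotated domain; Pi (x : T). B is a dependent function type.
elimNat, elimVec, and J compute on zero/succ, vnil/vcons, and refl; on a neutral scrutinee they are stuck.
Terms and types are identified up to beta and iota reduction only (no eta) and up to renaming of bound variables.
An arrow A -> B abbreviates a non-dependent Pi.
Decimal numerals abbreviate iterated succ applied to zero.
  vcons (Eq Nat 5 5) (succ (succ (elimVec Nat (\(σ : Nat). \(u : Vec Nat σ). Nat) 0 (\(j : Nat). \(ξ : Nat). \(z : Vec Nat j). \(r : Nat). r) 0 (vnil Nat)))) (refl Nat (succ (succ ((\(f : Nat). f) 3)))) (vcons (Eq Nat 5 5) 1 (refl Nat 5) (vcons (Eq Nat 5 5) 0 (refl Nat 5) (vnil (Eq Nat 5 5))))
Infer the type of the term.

inferred type:
  Vec (Eq Nat 5 5) 3


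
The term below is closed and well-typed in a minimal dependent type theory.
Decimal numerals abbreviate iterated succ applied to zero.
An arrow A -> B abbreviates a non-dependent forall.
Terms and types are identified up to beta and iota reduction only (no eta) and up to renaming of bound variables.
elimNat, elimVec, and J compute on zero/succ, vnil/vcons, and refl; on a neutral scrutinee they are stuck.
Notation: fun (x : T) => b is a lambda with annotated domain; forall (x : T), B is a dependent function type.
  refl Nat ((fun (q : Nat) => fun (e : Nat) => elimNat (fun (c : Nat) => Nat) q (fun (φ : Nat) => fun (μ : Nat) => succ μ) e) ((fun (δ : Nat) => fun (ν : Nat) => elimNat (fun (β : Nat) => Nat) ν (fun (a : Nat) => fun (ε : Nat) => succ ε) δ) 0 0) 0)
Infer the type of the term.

inferred type:
  Eq Nat 0 0


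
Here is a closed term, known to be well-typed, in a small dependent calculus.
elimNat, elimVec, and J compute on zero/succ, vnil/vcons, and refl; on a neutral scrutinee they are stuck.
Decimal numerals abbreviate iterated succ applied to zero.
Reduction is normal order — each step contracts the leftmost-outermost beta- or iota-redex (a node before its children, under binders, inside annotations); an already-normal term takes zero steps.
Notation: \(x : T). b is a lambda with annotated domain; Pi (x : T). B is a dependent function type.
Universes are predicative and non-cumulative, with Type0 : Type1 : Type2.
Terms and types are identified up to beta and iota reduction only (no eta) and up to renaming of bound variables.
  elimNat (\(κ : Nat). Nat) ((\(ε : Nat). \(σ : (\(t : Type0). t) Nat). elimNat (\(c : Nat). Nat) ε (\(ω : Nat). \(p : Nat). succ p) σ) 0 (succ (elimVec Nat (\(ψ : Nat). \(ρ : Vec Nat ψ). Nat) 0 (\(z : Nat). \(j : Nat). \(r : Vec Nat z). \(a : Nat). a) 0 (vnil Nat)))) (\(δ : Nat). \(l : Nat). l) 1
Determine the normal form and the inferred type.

reduced normal form:
  1
inferred type:
  Nat
observation: 11 normal-order steps normalize the term, beginning with an elimNat iota-redex.


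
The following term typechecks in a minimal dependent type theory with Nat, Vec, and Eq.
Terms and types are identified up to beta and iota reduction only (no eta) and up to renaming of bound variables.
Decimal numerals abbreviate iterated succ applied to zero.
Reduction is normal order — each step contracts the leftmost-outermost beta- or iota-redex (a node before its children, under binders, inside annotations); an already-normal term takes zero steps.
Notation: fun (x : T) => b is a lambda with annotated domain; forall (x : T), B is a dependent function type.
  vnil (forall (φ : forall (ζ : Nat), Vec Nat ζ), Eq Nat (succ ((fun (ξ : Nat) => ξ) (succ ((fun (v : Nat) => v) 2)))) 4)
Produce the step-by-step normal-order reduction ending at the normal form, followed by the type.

normal-order reduction sequence:
  vnil (forall (φ : forall (ζ : Nat), Vec Nat ζ), Eq Nat (succ ((fun (ξ : Nat) => ξ) (succ ((fun (v : Nat) => v) 2)))) 4)
  ~> vnil (forall (φ : forall (ζ : Nat), Vec Nat ζ), Eq Nat (succ (succ ((fun (ξ : Nat) => ξ) 2))) 4)
  ~> vnil (forall (φ : forall (ζ : Nat), Vec Nat ζ), Eq Nat 4 4)
type:
  Vec (forall (φ : forall (ζ : Nat), Vec Nat ζ), Eq Nat 4 4) 0


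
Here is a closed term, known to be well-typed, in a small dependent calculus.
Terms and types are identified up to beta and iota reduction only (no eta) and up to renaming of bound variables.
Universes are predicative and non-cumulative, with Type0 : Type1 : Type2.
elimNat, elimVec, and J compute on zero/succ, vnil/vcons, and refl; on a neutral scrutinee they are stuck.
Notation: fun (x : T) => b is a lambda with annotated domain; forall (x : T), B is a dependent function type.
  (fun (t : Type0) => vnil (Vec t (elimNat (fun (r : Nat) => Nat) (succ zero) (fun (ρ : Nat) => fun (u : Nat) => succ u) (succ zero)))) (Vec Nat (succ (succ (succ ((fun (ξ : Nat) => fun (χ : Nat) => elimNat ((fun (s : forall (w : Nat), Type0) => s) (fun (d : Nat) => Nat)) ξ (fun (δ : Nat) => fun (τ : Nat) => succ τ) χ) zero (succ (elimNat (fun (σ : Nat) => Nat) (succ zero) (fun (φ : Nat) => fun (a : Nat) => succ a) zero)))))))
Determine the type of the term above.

the term's type:
  Vec (Vec (Vec Nat (succ (succ (succ (succ (succ zero)))))) (succ (succ zero))) zero


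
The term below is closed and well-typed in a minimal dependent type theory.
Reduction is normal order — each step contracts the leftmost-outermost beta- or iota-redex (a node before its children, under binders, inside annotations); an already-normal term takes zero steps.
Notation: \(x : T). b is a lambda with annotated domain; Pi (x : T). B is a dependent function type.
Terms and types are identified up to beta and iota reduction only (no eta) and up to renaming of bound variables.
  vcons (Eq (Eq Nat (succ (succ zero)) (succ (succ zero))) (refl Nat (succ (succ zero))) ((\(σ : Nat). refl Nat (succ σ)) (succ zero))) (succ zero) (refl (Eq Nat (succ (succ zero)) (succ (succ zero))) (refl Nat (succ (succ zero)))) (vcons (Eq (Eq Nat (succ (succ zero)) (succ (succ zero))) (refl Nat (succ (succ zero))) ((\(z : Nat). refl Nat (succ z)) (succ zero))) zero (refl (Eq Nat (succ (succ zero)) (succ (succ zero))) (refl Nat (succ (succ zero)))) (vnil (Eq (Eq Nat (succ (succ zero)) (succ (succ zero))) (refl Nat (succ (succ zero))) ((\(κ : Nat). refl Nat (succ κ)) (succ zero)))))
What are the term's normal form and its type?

normal form:
  vcons (Eq (Eq Nat (succ (succ zero)) (succ (succ zero))) (refl Nat (succ (succ zero))) (refl Nat (succ (succ zero)))) (succ zero) (refl (Eq Nat (succ (succ zero)) (succ (succ zero))) (refl Nat (succ (succ zero)))) (vcons (Eq (Eq Nat (succ (succ zero)) (succ (succ zero))) (refl Nat (succ (succ zero))) (refl Nat (succ (succ zero)))) zero (refl (Eq Nat (succ (succ zero)) (succ (succ zero))) (refl Nat (succ (succ zero)))) (vnil (Eq (Eq Nat (succ (succ zero)) (succ (succ zero))) (refl Nat (succ (succ zero))) (refl Nat (succ (succ zero))))))
type:
  Vec (Eq (Eq Nat (succ (succ zero)) (succ (succ zero))) (refl Nat (succ (succ zero))) (refl Nat (succ (succ zero)))) (succ (succ zero))
observation: 3 normal-order steps normalize the term, beginning with a beta-redex.


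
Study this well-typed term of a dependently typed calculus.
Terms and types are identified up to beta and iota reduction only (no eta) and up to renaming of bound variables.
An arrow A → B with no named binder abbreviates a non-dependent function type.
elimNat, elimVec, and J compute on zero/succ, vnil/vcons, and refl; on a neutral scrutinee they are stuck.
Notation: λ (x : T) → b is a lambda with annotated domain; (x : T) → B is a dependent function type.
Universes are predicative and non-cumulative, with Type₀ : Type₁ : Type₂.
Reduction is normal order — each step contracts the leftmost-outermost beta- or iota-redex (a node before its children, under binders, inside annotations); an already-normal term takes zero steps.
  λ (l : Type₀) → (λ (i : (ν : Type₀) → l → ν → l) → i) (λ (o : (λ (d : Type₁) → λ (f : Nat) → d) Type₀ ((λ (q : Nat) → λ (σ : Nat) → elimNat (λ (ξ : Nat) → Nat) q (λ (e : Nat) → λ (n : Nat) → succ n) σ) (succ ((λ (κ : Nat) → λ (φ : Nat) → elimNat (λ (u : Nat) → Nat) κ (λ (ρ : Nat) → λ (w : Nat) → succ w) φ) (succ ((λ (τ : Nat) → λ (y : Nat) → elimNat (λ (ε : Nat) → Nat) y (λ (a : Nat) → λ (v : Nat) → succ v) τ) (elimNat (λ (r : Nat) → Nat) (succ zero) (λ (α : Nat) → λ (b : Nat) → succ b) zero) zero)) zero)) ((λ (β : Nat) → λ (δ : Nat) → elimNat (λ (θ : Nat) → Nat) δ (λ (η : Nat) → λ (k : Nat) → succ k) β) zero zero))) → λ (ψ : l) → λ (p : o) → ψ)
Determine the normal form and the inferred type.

resulting normal form:
  λ (l : Type₀) → λ (i : Type₀) → λ (ν : l) → λ (o : i) → ν
type:
  (l : Type₀) → (i : Type₀) → l → i → l
observation: the first redex contracted is a beta-redex; the normal form is reached in 3 normal-order steps.


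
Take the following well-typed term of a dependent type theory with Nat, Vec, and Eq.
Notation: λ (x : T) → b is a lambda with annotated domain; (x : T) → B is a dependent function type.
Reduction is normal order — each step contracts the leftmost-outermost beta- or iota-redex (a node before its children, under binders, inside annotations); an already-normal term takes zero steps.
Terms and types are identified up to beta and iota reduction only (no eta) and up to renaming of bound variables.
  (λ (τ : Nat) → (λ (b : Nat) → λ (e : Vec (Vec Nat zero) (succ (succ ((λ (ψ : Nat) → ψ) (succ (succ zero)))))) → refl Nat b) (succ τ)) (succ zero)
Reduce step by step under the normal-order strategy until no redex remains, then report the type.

normal-order reduction sequence:
  (λ (τ : Nat) → (λ (b : Nat) → λ (e : Vec (Vec Nat zero) (succ (succ ((λ (ψ : Nat) → ψ) (succ (succ zero)))))) → refl Nat b) (succ τ)) (succ zero)
  ~> (λ (τ : Nat) → λ (b : Vec (Vec Nat zero) (succ (succ ((λ (e : Nat) → e) (succ (succ zero)))))) → refl Nat τ) (succ (succ zero))
  ~> λ (τ : Vec (Vec Nat zero) (succ (succ ((λ (b : Nat) → b) (succ (succ zero)))))) → refl Nat (succ (succ zero))
  ~> λ (τ : Vec (Vec Nat zero) (succ (succ (succ (succ zero))))) → refl Nat (succ (succ zero))
inferred type:
  (τ : Vec (Vec Nat zero) (succ (succ (succ (succ zero))))) → Eq Nat (succ (succ zero)) (succ (succ zero))


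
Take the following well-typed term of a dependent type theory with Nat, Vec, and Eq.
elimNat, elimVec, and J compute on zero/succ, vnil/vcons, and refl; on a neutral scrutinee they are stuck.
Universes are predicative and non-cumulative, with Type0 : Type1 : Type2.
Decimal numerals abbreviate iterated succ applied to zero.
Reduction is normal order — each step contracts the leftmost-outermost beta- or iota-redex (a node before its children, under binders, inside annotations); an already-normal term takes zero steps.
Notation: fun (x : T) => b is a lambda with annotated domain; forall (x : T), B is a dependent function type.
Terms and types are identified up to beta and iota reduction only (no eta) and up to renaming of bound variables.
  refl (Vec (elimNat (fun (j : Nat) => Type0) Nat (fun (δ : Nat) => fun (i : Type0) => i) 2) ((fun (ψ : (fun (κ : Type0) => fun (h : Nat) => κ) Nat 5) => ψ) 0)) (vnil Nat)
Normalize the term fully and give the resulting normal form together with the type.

resulting normal form:
  refl (Vec Nat 0) (vnil Nat)
type:
  Eq (Vec Nat 0) (vnil Nat) (vnil Nat)


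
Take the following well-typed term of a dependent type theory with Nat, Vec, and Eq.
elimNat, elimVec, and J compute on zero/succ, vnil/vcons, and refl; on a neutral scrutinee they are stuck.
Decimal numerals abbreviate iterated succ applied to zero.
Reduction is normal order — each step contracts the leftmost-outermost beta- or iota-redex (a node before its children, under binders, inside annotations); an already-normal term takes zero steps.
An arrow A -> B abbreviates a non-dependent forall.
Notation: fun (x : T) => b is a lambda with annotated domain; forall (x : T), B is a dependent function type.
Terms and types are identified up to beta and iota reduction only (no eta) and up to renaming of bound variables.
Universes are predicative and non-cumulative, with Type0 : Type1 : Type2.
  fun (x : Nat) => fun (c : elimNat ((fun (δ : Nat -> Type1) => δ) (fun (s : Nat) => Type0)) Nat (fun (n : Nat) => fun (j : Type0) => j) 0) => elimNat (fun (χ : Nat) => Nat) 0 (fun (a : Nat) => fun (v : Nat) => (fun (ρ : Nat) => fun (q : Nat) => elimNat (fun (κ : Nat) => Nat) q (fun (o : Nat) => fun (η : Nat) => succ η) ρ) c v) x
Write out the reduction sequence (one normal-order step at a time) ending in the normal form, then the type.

reduction (normal order):
  fun (x : Nat) => fun (c : elimNat ((fun (δ : Nat -> Type1) => δ) (fun (s : Nat) => Type0)) Nat (fun (n : Nat) => fun (j : Type0) => j) 0) => elimNat (fun (χ : Nat) => Nat) 0 (fun (a : Nat) => fun (v : Nat) => (fun (ρ : Nat) => fun (q : Nat) => elimNat (fun (κ : Nat) => Nat) q (fun (o : Nat) => fun (η : Nat) => succ η) ρ) c v) x
  ~> fun (x : Nat) => fun (c : Nat) => elimNat (fun (δ : Nat) => Nat) 0 (fun (s : Nat) => fun (n : Nat) => (fun (j : Nat) => fun (χ : Nat) => elimNat (fun (a : Nat) => Nat) χ (fun (v : Nat) => fun (ρ : Nat) => succ ρ) j) c n) x
  ~> fun (x : Nat) => fun (c : Nat) => elimNat (fun (δ : Nat) => Nat) 0 (fun (s : Nat) => fun (n : Nat) => (fun (j : Nat) => elimNat (fun (χ : Nat) => Nat) j (fun (a : Nat) => fun (v : Nat) => succ v) c) n) x
  ~> fun (x : Nat) => fun (c : Nat) => elimNat (fun (δ : Nat) => Nat) 0 (fun (s : Nat) => fun (n : Nat) => elimNat (fun (j : Nat) => Nat) n (fun (χ : Nat) => fun (a : Nat) => succ a) c) x
type:
  Nat -> Nat -> Nat


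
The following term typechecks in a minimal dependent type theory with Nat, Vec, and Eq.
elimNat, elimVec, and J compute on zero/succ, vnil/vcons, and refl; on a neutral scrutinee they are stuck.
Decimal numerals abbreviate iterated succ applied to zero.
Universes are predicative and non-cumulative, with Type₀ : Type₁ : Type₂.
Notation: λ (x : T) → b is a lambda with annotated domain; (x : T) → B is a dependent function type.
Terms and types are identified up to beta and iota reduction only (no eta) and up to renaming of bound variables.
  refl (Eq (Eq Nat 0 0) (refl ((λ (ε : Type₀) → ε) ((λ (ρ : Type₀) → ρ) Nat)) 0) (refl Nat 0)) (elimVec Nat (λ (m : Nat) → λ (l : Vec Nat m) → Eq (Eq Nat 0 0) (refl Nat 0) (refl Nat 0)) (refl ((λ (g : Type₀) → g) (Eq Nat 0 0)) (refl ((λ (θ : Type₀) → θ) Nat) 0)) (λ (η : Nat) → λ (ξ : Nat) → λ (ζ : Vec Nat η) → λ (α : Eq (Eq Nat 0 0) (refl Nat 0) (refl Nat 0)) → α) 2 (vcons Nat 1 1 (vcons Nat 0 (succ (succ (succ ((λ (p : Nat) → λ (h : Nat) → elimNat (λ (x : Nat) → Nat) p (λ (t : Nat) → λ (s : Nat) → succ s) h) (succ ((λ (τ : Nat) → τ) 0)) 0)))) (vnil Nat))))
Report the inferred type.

the term's type:
  Eq (Eq (Eq Nat 0 0) (refl Nat 0) (refl Nat 0)) (refl (Eq Nat 0 0) (refl Nat 0)) (refl (Eq Nat 0 0) (refl Nat 0))
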